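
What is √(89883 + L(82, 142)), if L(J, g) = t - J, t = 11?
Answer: 2*√22453 ≈ 299.69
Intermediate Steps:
L(J, g) = 11 - J
√(89883 + L(82, 142)) = √(89883 + (11 - 1*82)) = √(89883 + (11 - 82)) = √(89883 - 71) = √89812 = 2*√22453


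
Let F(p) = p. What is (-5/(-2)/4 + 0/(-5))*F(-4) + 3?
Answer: 1/2 ≈ 0.50000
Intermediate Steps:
(-5/(-2)/4 + 0/(-5))*F(-4) + 3 = (-5/(-2)/4 + 0/(-5))*(-4) + 3 = (-5*(-1/2)*(1/4) + 0*(-1/5))*(-4) + 3 = ((5/2)*(1/4) + 0)*(-4) + 3 = (5/8 + 0)*(-4) + 3 = (5/8)*(-4) + 3 = -5/2 + 3 = 1/2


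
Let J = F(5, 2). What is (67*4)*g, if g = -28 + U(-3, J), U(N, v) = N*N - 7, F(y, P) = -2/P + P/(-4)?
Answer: -6968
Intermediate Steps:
F(y, P) = -2/P - P/4 (F(y, P) = -2/P + P*(-1/4) = -2/P - P/4)
J = -3/2 (J = -2/2 - 1/4*2 = -2*1/2 - 1/2 = -1 - 1/2 = -3/2 ≈ -1.5000)
U(N, v) = -7 + N**2 (U(N, v) = N**2 - 7 = -7 + N**2)
g = -26 (g = -28 + (-7 + (-3)**2) = -28 + (-7 + 9) = -28 + 2 = -26)
(67*4)*g = (67*4)*(-26) = 268*(-26) = -6968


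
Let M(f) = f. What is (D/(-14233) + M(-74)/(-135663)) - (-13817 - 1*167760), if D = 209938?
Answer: 350577002316731/1930891479 ≈ 1.8156e+5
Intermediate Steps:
(D/(-14233) + M(-74)/(-135663)) - (-13817 - 1*167760) = (209938/(-14233) - 74/(-135663)) - (-13817 - 1*167760) = (209938*(-1/14233) - 74*(-1/135663)) - (-13817 - 167760) = (-209938/14233 + 74/135663) - 1*(-181577) = -28479765652/1930891479 + 181577 = 350577002316731/1930891479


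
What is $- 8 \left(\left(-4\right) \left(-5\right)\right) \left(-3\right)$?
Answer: $480$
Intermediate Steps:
$- 8 \left(\left(-4\right) \left(-5\right)\right) \left(-3\right) = \left(-8\right) 20 \left(-3\right) = \left(-160\right) \left(-3\right) = 480$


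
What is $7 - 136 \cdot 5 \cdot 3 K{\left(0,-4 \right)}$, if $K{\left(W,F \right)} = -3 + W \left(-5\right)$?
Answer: $6127$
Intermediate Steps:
$K{\left(W,F \right)} = -3 - 5 W$
$7 - 136 \cdot 5 \cdot 3 K{\left(0,-4 \right)} = 7 - 136 \cdot 5 \cdot 3 \left(-3 - 0\right) = 7 - 136 \cdot 15 \left(-3 + 0\right) = 7 - 136 \cdot 15 \left(-3\right) = 7 - -6120 = 7 + 6120 = 6127$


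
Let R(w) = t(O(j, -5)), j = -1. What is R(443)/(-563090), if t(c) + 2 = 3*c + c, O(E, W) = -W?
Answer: -9/281545 ≈ -3.1966e-5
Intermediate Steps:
t(c) = -2 + 4*c (t(c) = -2 + (3*c + c) = -2 + 4*c)
R(w) = 18 (R(w) = -2 + 4*(-1*(-5)) = -2 + 4*5 = -2 + 20 = 18)
R(443)/(-563090) = 18/(-563090) = 18*(-1/563090) = -9/281545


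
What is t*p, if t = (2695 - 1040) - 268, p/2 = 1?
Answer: 2774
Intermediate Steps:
p = 2 (p = 2*1 = 2)
t = 1387 (t = 1655 - 268 = 1387)
t*p = 1387*2 = 2774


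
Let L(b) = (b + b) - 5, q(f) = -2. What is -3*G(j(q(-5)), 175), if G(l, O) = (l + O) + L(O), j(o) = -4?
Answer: -1548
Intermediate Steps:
L(b) = -5 + 2*b (L(b) = 2*b - 5 = -5 + 2*b)
G(l, O) = -5 + l + 3*O (G(l, O) = (l + O) + (-5 + 2*O) = (O + l) + (-5 + 2*O) = -5 + l + 3*O)
-3*G(j(q(-5)), 175) = -3*(-5 - 4 + 3*175) = -3*(-5 - 4 + 525) = -3*516 = -1548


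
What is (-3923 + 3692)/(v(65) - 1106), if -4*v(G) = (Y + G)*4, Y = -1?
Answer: 77/390 ≈ 0.19744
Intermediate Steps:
v(G) = 1 - G (v(G) = -(-1 + G)*4/4 = -(-4 + 4*G)/4 = 1 - G)
(-3923 + 3692)/(v(65) - 1106) = (-3923 + 3692)/((1 - 1*65) - 1106) = -231/((1 - 65) - 1106) = -231/(-64 - 1106) = -231/(-1170) = -231*(-1/1170) = 77/390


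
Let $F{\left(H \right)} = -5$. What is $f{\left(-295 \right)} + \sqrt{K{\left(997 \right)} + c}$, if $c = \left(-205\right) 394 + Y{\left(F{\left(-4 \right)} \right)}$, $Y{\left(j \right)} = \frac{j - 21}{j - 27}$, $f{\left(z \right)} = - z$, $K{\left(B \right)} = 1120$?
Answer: $295 + \frac{i \sqrt{1274387}}{4} \approx 295.0 + 282.22 i$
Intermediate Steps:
$Y{\left(j \right)} = \frac{-21 + j}{-27 + j}$
$c = - \frac{1292307}{16}$ ($c = \left(-205\right) 394 + \frac{-21 - 5}{-27 - 5} = -80770 + \frac{1}{-32} \left(-26\right) = -80770 - - \frac{13}{16} = -80770 + \frac{13}{16} = - \frac{1292307}{16} \approx -80769.0$)
$f{\left(-295 \right)} + \sqrt{K{\left(997 \right)} + c} = \left(-1\right) \left(-295\right) + \sqrt{1120 - \frac{1292307}{16}} = 295 + \sqrt{- \frac{1274387}{16}} = 295 + \frac{i \sqrt{1274387}}{4}$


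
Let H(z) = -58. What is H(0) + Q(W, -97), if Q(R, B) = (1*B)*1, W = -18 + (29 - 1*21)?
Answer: -155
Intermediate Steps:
W = -10 (W = -18 + (29 - 21) = -18 + 8 = -10)
Q(R, B) = B (Q(R, B) = B*1 = B)
H(0) + Q(W, -97) = -58 - 97 = -155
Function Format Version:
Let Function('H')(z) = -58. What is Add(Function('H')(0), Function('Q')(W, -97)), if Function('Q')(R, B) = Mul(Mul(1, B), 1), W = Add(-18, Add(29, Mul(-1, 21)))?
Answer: -155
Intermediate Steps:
W = -10 (W = Add(-18, Add(29, -21)) = Add(-18, 8) = -10)
Function('Q')(R, B) = B (Function('Q')(R, B) = Mul(B, 1) = B)
Add(Function('H')(0), Function('Q')(W, -97)) = Add(-58, -97) = -155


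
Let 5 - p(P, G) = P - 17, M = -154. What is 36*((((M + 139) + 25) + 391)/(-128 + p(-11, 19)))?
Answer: -14436/95 ≈ -151.96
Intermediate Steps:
p(P, G) = 22 - P (p(P, G) = 5 - (P - 17) = 5 - (-17 + P) = 5 + (17 - P) = 22 - P)
36*((((M + 139) + 25) + 391)/(-128 + p(-11, 19))) = 36*((((-154 + 139) + 25) + 391)/(-128 + (22 - 1*(-11)))) = 36*(((-15 + 25) + 391)/(-128 + (22 + 11))) = 36*((10 + 391)/(-128 + 33)) = 36*(401/(-95)) = 36*(401*(-1/95)) = 36*(-401/95) = -14436/95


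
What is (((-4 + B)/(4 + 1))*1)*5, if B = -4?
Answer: -8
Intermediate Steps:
(((-4 + B)/(4 + 1))*1)*5 = (((-4 - 4)/(4 + 1))*1)*5 = (-8/5*1)*5 = (-8*⅕*1)*5 = -8/5*1*5 = -8/5*5 = -8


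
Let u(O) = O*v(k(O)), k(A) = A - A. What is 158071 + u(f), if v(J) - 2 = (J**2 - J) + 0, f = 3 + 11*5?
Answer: 158187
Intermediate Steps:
k(A) = 0
f = 58 (f = 3 + 55 = 58)
v(J) = 2 + J**2 - J (v(J) = 2 + ((J**2 - J) + 0) = 2 + (J**2 - J) = 2 + J**2 - J)
u(O) = 2*O (u(O) = O*(2 + 0**2 - 1*0) = O*(2 + 0 + 0) = O*2 = 2*O)
158071 + u(f) = 158071 + 2*58 = 158071 + 116 = 158187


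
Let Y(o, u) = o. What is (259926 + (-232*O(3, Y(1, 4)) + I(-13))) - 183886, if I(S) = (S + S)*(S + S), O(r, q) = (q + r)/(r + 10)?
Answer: 996380/13 ≈ 76645.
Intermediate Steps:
O(r, q) = (q + r)/(10 + r)
I(S) = 4*S² (I(S) = (2*S)*(2*S) = 4*S²)
(259926 + (-232*O(3, Y(1, 4)) + I(-13))) - 183886 = (259926 + (-232*(1 + 3)/(10 + 3) + 4*(-13)²)) - 183886 = (259926 + (-232*4/13 + 4*169)) - 183886 = (259926 + (-232*4/13 + 676)) - 183886 = (259926 + (-928/13 + 676)) - 183886 = (259926 + 7860/13) - 183886 = 3386898/13 - 183886 = 996380/13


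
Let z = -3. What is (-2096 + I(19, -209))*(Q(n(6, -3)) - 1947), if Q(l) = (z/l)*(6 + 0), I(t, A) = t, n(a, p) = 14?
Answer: 28326126/7 ≈ 4.0466e+6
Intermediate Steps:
Q(l) = -18/l (Q(l) = (-3/l)*(6 + 0) = -3/l*6 = -18/l)
(-2096 + I(19, -209))*(Q(n(6, -3)) - 1947) = (-2096 + 19)*(-18/14 - 1947) = -2077*(-18*1/14 - 1947) = -2077*(-9/7 - 1947) = -2077*(-13638/7) = 28326126/7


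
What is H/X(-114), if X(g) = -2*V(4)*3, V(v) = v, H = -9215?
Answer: 9215/24 ≈ 383.96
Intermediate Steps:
X(g) = -24 (X(g) = -2*4*3 = -8*3 = -24)
H/X(-114) = -9215/(-24) = -9215*(-1/24) = 9215/24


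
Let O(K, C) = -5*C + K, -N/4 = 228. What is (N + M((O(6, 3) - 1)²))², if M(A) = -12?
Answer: 853776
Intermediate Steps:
N = -912 (N = -4*228 = -912)
O(K, C) = K - 5*C
(N + M((O(6, 3) - 1)²))² = (-912 - 12)² = (-924)² = 853776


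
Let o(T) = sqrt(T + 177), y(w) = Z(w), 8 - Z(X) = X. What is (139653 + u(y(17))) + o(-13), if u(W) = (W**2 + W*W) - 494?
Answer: 139321 + 2*sqrt(41) ≈ 1.3933e+5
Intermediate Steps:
Z(X) = 8 - X
y(w) = 8 - w
u(W) = -494 + 2*W**2 (u(W) = (W**2 + W**2) - 494 = 2*W**2 - 494 = -494 + 2*W**2)
o(T) = sqrt(177 + T)
(139653 + u(y(17))) + o(-13) = (139653 + (-494 + 2*(8 - 1*17)**2)) + sqrt(177 - 13) = (139653 + (-494 + 2*(8 - 17)**2)) + sqrt(164) = (139653 + (-494 + 2*(-9)**2)) + 2*sqrt(41) = (139653 + (-494 + 2*81)) + 2*sqrt(41) = (139653 + (-494 + 162)) + 2*sqrt(41) = (139653 - 332) + 2*sqrt(41) = 139321 + 2*sqrt(41)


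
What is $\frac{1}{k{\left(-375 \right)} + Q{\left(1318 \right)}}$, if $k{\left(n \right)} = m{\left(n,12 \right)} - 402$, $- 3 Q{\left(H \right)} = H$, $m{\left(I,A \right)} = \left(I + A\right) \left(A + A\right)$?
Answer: $- \frac{3}{28660} \approx -0.00010468$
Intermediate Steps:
$m{\left(I,A \right)} = 2 A \left(A + I\right)$ ($m{\left(I,A \right)} = \left(A + I\right) 2 A = 2 A \left(A + I\right)$)
$Q{\left(H \right)} = - \frac{H}{3}$
$k{\left(n \right)} = -114 + 24 n$ ($k{\left(n \right)} = 2 \cdot 12 \left(12 + n\right) - 402 = \left(288 + 24 n\right) - 402 = -114 + 24 n$)
$\frac{1}{k{\left(-375 \right)} + Q{\left(1318 \right)}} = \frac{1}{\left(-114 + 24 \left(-375\right)\right) - \frac{1318}{3}} = \frac{1}{\left(-114 - 9000\right) - \frac{1318}{3}} = \frac{1}{-9114 - \frac{1318}{3}} = \frac{1}{- \frac{28660}{3}} = - \frac{3}{28660}$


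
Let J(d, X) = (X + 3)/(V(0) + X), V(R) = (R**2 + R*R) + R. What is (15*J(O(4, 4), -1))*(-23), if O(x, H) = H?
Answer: 690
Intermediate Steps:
V(R) = R + 2*R**2 (V(R) = (R**2 + R**2) + R = 2*R**2 + R = R + 2*R**2)
J(d, X) = (3 + X)/X (J(d, X) = (X + 3)/(0*(1 + 2*0) + X) = (3 + X)/(0*(1 + 0) + X) = (3 + X)/(0*1 + X) = (3 + X)/(0 + X) = (3 + X)/X)
(15*J(O(4, 4), -1))*(-23) = (15*((3 - 1)/(-1)))*(-23) = (15*(-1*2))*(-23) = (15*(-2))*(-23) = -30*(-23) = 690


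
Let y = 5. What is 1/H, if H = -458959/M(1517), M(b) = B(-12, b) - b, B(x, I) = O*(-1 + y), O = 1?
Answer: 1513/458959 ≈ 0.0032966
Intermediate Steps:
B(x, I) = 4 (B(x, I) = 1*(-1 + 5) = 1*4 = 4)
M(b) = 4 - b
H = 458959/1513 (H = -458959/(4 - 1*1517) = -458959/(4 - 1517) = -458959/(-1513) = -458959*(-1/1513) = 458959/1513 ≈ 303.34)
1/H = 1/(458959/1513) = 1513/458959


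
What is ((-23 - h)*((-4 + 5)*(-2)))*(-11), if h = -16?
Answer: -154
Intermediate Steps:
((-23 - h)*((-4 + 5)*(-2)))*(-11) = ((-23 - 1*(-16))*((-4 + 5)*(-2)))*(-11) = ((-23 + 16)*(1*(-2)))*(-11) = -7*(-2)*(-11) = 14*(-11) = -154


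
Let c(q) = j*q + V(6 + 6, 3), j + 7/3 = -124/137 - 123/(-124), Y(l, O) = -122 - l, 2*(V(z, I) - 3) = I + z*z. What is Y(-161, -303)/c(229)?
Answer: -1987596/22319693 ≈ -0.089051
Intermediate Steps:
V(z, I) = 3 + I/2 + z**2/2 (V(z, I) = 3 + (I + z*z)/2 = 3 + (I + z**2)/2 = 3 + (I/2 + z**2/2) = 3 + I/2 + z**2/2)
j = -114491/50964 (j = -7/3 + (-124/137 - 123/(-124)) = -7/3 + (-124*1/137 - 123*(-1/124)) = -7/3 + (-124/137 + 123/124) = -7/3 + 1475/16988 = -114491/50964 ≈ -2.2465)
c(q) = 153/2 - 114491*q/50964 (c(q) = -114491*q/50964 + (3 + (1/2)*3 + (6 + 6)**2/2) = -114491*q/50964 + (3 + 3/2 + (1/2)*12**2) = -114491*q/50964 + (3 + 3/2 + (1/2)*144) = -114491*q/50964 + (3 + 3/2 + 72) = -114491*q/50964 + 153/2 = 153/2 - 114491*q/50964)
Y(-161, -303)/c(229) = (-122 - 1*(-161))/(153/2 - 114491/50964*229) = (-122 + 161)/(153/2 - 26218439/50964) = 39/(-22319693/50964) = 39*(-50964/22319693) = -1987596/22319693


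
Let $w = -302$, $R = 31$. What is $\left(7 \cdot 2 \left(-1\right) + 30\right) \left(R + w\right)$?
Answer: $-4336$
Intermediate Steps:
$\left(7 \cdot 2 \left(-1\right) + 30\right) \left(R + w\right) = \left(7 \cdot 2 \left(-1\right) + 30\right) \left(31 - 302\right) = \left(14 \left(-1\right) + 30\right) \left(-271\right) = \left(-14 + 30\right) \left(-271\right) = 16 \left(-271\right) = -4336$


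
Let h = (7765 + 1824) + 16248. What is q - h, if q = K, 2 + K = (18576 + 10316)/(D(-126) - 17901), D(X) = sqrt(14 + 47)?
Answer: -2070128667888/80111435 - 7223*sqrt(61)/80111435 ≈ -25841.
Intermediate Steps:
D(X) = sqrt(61)
h = 25837 (h = 9589 + 16248 = 25837)
K = -2 + 28892/(-17901 + sqrt(61)) (K = -2 + (18576 + 10316)/(sqrt(61) - 17901) = -2 + 28892/(-17901 + sqrt(61)) ≈ -3.6147)
q = -289521793/80111435 - 7223*sqrt(61)/80111435 ≈ -3.6147
q - h = (-289521793/80111435 - 7223*sqrt(61)/80111435) - 1*25837 = (-289521793/80111435 - 7223*sqrt(61)/80111435) - 25837 = -2070128667888/80111435 - 7223*sqrt(61)/80111435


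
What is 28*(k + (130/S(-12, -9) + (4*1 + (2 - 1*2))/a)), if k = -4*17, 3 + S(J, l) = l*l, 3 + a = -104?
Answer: -596540/321 ≈ -1858.4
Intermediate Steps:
a = -107 (a = -3 - 104 = -107)
S(J, l) = -3 + l² (S(J, l) = -3 + l*l = -3 + l²)
k = -68
28*(k + (130/S(-12, -9) + (4*1 + (2 - 1*2))/a)) = 28*(-68 + (130/(-3 + (-9)²) + (4*1 + (2 - 1*2))/(-107))) = 28*(-68 + (130/(-3 + 81) + (4 + (2 - 2))*(-1/107))) = 28*(-68 + (130/78 + (4 + 0)*(-1/107))) = 28*(-68 + (130*(1/78) + 4*(-1/107))) = 28*(-68 + (5/3 - 4/107)) = 28*(-68 + 523/321) = 28*(-21305/321) = -596540/321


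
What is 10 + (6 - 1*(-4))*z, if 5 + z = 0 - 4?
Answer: -80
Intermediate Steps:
z = -9 (z = -5 + (0 - 4) = -5 - 4 = -9)
10 + (6 - 1*(-4))*z = 10 + (6 - 1*(-4))*(-9) = 10 + (6 + 4)*(-9) = 10 + 10*(-9) = 10 - 90 = -80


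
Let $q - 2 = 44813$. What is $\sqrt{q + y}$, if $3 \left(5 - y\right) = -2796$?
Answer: $2 \sqrt{11438} \approx 213.9$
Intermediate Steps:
$q = 44815$ ($q = 2 + 44813 = 44815$)
$y = 937$ ($y = 5 - -932 = 5 + 932 = 937$)
$\sqrt{q + y} = \sqrt{44815 + 937} = \sqrt{45752} = 2 \sqrt{11438}$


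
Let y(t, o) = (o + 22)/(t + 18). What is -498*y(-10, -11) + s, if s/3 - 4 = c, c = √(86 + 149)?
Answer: -2691/4 + 3*√235 ≈ -626.76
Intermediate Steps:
c = √235 ≈ 15.330
y(t, o) = (22 + o)/(18 + t)
s = 12 + 3*√235 ≈ 57.989
-498*y(-10, -11) + s = -498*(22 - 11)/(18 - 10) + (12 + 3*√235) = -498*11/8 + (12 + 3*√235) = -2739/4 + (12 + 3*√235) = -2691/4 + 3*√235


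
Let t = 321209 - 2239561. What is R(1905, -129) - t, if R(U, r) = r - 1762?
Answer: 1916461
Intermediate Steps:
R(U, r) = -1762 + r
t = -1918352
R(1905, -129) - t = (-1762 - 129) - 1*(-1918352) = -1891 + 1918352 = 1916461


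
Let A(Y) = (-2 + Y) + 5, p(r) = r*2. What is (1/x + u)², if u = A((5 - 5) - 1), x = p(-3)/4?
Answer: 16/9 ≈ 1.7778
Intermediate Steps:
p(r) = 2*r
x = -3/2 (x = (2*(-3))/4 = -6*¼ = -3/2 ≈ -1.5000)
A(Y) = 3 + Y
u = 2 (u = 3 + ((5 - 5) - 1) = 3 + (0 - 1) = 3 - 1 = 2)
(1/x + u)² = (1/(-3/2) + 2)² = (-⅔ + 2)² = (4/3)² = 16/9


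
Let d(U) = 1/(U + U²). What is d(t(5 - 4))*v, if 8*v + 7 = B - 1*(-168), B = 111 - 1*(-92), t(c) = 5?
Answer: 91/60 ≈ 1.5167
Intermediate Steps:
B = 203 (B = 111 + 92 = 203)
v = 91/2 (v = -7/8 + (203 - 1*(-168))/8 = -7/8 + (203 + 168)/8 = -7/8 + (⅛)*371 = -7/8 + 371/8 = 91/2 ≈ 45.500)
d(t(5 - 4))*v = (1/(5*(1 + 5)))*(91/2) = ((⅕)/6)*(91/2) = ((⅕)*(⅙))*(91/2) = (1/30)*(91/2) = 91/60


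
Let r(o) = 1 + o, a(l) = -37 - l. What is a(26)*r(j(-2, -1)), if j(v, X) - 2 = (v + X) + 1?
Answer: -63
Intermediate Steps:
j(v, X) = 3 + X + v (j(v, X) = 2 + ((v + X) + 1) = 2 + ((X + v) + 1) = 2 + (1 + X + v) = 3 + X + v)
a(26)*r(j(-2, -1)) = (-37 - 1*26)*(1 + (3 - 1 - 2)) = (-37 - 26)*(1 + 0) = -63*1 = -63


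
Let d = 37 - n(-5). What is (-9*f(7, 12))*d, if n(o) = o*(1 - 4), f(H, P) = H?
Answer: -1386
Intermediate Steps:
n(o) = -3*o (n(o) = o*(-3) = -3*o)
d = 22 (d = 37 - (-3)*(-5) = 37 - 1*15 = 37 - 15 = 22)
(-9*f(7, 12))*d = -9*7*22 = -63*22 = -1386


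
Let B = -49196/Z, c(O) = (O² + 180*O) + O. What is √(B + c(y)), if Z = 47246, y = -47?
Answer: 2*I*√878788899749/23623 ≈ 79.366*I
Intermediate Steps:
c(O) = O² + 181*O
B = -24598/23623 (B = -49196/47246 = -49196*1/47246 = -24598/23623 ≈ -1.0413)
√(B + c(y)) = √(-24598/23623 - 47*(181 - 47)) = √(-24598/23623 - 47*134) = √(-24598/23623 - 6298) = √(-148802252/23623) = 2*I*√878788899749/23623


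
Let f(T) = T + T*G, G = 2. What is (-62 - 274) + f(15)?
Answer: -291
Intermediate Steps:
f(T) = 3*T (f(T) = T + T*2 = T + 2*T = 3*T)
(-62 - 274) + f(15) = (-62 - 274) + 3*15 = -336 + 45 = -291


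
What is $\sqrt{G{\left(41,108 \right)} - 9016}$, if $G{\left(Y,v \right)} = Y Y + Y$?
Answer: $i \sqrt{7294} \approx 85.405 i$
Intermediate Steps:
$G{\left(Y,v \right)} = Y + Y^{2}$ ($G{\left(Y,v \right)} = Y^{2} + Y = Y + Y^{2}$)
$\sqrt{G{\left(41,108 \right)} - 9016} = \sqrt{41 \left(1 + 41\right) - 9016} = \sqrt{41 \cdot 42 - 9016} = \sqrt{1722 - 9016} = \sqrt{-7294} = i \sqrt{7294}$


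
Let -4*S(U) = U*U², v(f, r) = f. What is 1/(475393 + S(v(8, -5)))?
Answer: 1/475265 ≈ 2.1041e-6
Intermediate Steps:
S(U) = -U³/4 (S(U) = -U*U²/4 = -U³/4)
1/(475393 + S(v(8, -5))) = 1/(475393 - ¼*8³) = 1/(475393 - ¼*512) = 1/(475393 - 128) = 1/475265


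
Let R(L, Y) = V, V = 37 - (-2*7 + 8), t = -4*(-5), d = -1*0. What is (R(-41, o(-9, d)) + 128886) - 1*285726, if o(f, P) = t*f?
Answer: -156797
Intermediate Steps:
d = 0
t = 20
o(f, P) = 20*f
V = 43 (V = 37 - (-14 + 8) = 37 - 1*(-6) = 37 + 6 = 43)
R(L, Y) = 43
(R(-41, o(-9, d)) + 128886) - 1*285726 = (43 + 128886) - 1*285726 = 128929 - 285726 = -156797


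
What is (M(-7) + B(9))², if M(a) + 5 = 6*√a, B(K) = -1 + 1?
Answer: (5 - 6*I*√7)² ≈ -227.0 - 158.75*I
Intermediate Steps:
B(K) = 0
M(a) = -5 + 6*√a
(M(-7) + B(9))² = ((-5 + 6*√(-7)) + 0)² = ((-5 + 6*(I*√7)) + 0)² = ((-5 + 6*I*√7) + 0)² = (-5 + 6*I*√7)²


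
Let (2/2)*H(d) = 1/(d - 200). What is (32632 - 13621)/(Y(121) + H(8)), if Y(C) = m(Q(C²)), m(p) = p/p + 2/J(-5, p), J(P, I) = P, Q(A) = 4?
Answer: 18250560/571 ≈ 31962.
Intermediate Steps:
H(d) = 1/(-200 + d) (H(d) = 1/(d - 200) = 1/(-200 + d))
m(p) = ⅗ (m(p) = p/p + 2/(-5) = 1 + 2*(-⅕) = 1 - ⅖ = ⅗)
Y(C) = ⅗
(32632 - 13621)/(Y(121) + H(8)) = (32632 - 13621)/(⅗ + 1/(-200 + 8)) = 19011/(⅗ + 1/(-192)) = 19011/(⅗ - 1/192) = 19011/(571/960) = 19011*(960/571) = 18250560/571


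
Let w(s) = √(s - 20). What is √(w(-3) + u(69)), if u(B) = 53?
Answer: √(53 + I*√23) ≈ 7.2875 + 0.32904*I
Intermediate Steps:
w(s) = √(-20 + s)
√(w(-3) + u(69)) = √(√(-20 - 3) + 53) = √(√(-23) + 53) = √(I*√23 + 53) = √(53 + I*√23)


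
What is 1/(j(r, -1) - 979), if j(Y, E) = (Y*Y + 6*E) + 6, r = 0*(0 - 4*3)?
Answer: -1/979 ≈ -0.0010215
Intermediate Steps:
r = 0 (r = 0*(0 - 12) = 0*(-12) = 0)
j(Y, E) = 6 + Y**2 + 6*E (j(Y, E) = (Y**2 + 6*E) + 6 = 6 + Y**2 + 6*E)
1/(j(r, -1) - 979) = 1/((6 + 0**2 + 6*(-1)) - 979) = 1/((6 + 0 - 6) - 979) = 1/(0 - 979) = 1/(-979) = -1/979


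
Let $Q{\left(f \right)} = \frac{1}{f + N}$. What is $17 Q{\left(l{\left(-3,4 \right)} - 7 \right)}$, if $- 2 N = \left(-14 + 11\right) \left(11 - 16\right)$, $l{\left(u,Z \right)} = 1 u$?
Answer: $- \frac{34}{35} \approx -0.97143$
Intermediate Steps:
$l{\left(u,Z \right)} = u$
$N = - \frac{15}{2}$ ($N = - \frac{\left(-14 + 11\right) \left(11 - 16\right)}{2} = - \frac{\left(-3\right) \left(-5\right)}{2} = \left(- \frac{1}{2}\right) 15 = - \frac{15}{2} \approx -7.5$)
$Q{\left(f \right)} = \frac{1}{- \frac{15}{2} + f}$ ($Q{\left(f \right)} = \frac{1}{f - \frac{15}{2}} = \frac{1}{- \frac{15}{2} + f}$)
$17 Q{\left(l{\left(-3,4 \right)} - 7 \right)} = 17 \frac{2}{-15 + 2 \left(-3 - 7\right)} = 17 \frac{2}{-15 + 2 \left(-10\right)} = 17 \frac{2}{-15 - 20} = 17 \frac{2}{-35} = 17 \cdot 2 \left(- \frac{1}{35}\right) = 17 \left(- \frac{2}{35}\right) = - \frac{34}{35}$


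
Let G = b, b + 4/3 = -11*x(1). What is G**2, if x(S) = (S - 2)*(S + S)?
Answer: 3844/9 ≈ 427.11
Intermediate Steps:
x(S) = 2*S*(-2 + S) (x(S) = (-2 + S)*(2*S) = 2*S*(-2 + S))
b = 62/3 (b = -4/3 - 22*(-2 + 1) = -4/3 - 22*(-1) = -4/3 - 11*(-2) = -4/3 + 22 = 62/3 ≈ 20.667)
G = 62/3 ≈ 20.667
G**2 = (62/3)**2 = 3844/9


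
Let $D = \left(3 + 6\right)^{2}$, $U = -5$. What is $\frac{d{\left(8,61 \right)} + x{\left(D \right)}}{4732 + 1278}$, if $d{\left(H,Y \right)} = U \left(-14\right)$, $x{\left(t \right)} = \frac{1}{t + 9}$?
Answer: $\frac{6301}{540900} \approx 0.011649$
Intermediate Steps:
$D = 81$ ($D = 9^{2} = 81$)
$x{\left(t \right)} = \frac{1}{9 + t}$
$d{\left(H,Y \right)} = 70$ ($d{\left(H,Y \right)} = \left(-5\right) \left(-14\right) = 70$)
$\frac{d{\left(8,61 \right)} + x{\left(D \right)}}{4732 + 1278} = \frac{70 + \frac{1}{9 + 81}}{4732 + 1278} = \frac{70 + \frac{1}{90}}{6010} = \left(70 + \frac{1}{90}\right) \frac{1}{6010} = \frac{6301}{90} \cdot \frac{1}{6010} = \frac{6301}{540900}$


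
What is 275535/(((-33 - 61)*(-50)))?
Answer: 55107/940 ≈ 58.624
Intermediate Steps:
275535/(((-33 - 61)*(-50))) = 275535/((-94*(-50))) = 275535/4700 = 275535*(1/4700) = 55107/940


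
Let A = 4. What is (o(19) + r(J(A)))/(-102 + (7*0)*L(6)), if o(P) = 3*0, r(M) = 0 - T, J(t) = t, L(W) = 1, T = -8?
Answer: -4/51 ≈ -0.078431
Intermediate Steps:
r(M) = 8 (r(M) = 0 - 1*(-8) = 0 + 8 = 8)
o(P) = 0
(o(19) + r(J(A)))/(-102 + (7*0)*L(6)) = (0 + 8)/(-102 + (7*0)*1) = 8/(-102 + 0*1) = 8/(-102 + 0) = 8/(-102) = 8*(-1/102) = -4/51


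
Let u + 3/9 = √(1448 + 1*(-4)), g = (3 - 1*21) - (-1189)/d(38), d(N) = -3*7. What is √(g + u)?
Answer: 2*I*√4074/21 ≈ 6.0788*I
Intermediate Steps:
d(N) = -21
g = -1567/21 (g = (3 - 1*21) - (-1189)/(-21) = (3 - 21) - (-1189)*(-1)/21 = -18 - 1*1189/21 = -18 - 1189/21 = -1567/21 ≈ -74.619)
u = 113/3 (u = -⅓ + √(1448 + 1*(-4)) = -⅓ + √(1448 - 4) = -⅓ + √1444 = -⅓ + 38 = 113/3 ≈ 37.667)
√(g + u) = √(-1567/21 + 113/3) = √(-776/21) = 2*I*√4074/21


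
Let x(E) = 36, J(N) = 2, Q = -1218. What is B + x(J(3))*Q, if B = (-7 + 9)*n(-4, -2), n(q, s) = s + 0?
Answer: -43852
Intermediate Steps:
n(q, s) = s
B = -4 (B = (-7 + 9)*(-2) = 2*(-2) = -4)
B + x(J(3))*Q = -4 + 36*(-1218) = -4 - 43848 = -43852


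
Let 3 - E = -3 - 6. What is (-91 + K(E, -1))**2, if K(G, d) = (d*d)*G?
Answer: 6241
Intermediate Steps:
E = 12 (E = 3 - (-3 - 6) = 3 - 1*(-9) = 3 + 9 = 12)
K(G, d) = G*d**2 (K(G, d) = d**2*G = G*d**2)
(-91 + K(E, -1))**2 = (-91 + 12*(-1)**2)**2 = (-91 + 12*1)**2 = (-91 + 12)**2 = (-79)**2 = 6241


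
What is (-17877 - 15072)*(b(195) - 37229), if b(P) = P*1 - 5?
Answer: 1220398011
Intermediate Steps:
b(P) = -5 + P (b(P) = P - 5 = -5 + P)
(-17877 - 15072)*(b(195) - 37229) = (-17877 - 15072)*((-5 + 195) - 37229) = -32949*(190 - 37229) = -32949*(-37039) = 1220398011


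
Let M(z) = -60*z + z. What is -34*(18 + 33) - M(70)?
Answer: 2396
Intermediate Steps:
M(z) = -59*z
-34*(18 + 33) - M(70) = -34*(18 + 33) - (-59)*70 = -34*51 - 1*(-4130) = -1734 + 4130 = 2396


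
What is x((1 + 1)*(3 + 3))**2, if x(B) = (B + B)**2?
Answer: 331776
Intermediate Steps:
x(B) = 4*B**2 (x(B) = (2*B)**2 = 4*B**2)
x((1 + 1)*(3 + 3))**2 = (4*((1 + 1)*(3 + 3))**2)**2 = (4*(2*6)**2)**2 = (4*12**2)**2 = (4*144)**2 = 576**2 = 331776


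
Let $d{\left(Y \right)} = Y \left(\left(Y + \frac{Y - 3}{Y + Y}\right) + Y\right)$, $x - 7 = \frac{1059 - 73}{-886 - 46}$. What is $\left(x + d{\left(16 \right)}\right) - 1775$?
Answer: $- \frac{291380}{233} \approx -1250.6$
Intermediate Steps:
$x = \frac{2769}{466}$ ($x = 7 + \frac{1059 - 73}{-886 - 46} = 7 + \frac{986}{-932} = 7 + 986 \left(- \frac{1}{932}\right) = 7 - \frac{493}{466} = \frac{2769}{466} \approx 5.9421$)
$d{\left(Y \right)} = Y \left(2 Y + \frac{-3 + Y}{2 Y}\right)$ ($d{\left(Y \right)} = Y \left(\left(Y + \frac{-3 + Y}{2 Y}\right) + Y\right) = Y \left(2 Y + \frac{-3 + Y}{2 Y}\right)$)
$\left(x + d{\left(16 \right)}\right) - 1775 = \left(\frac{2769}{466} + \left(- \frac{3}{2} + \frac{1}{2} \cdot 16 + 2 \cdot 16^{2}\right)\right) - 1775 = \left(\frac{2769}{466} + \left(- \frac{3}{2} + 8 + 2 \cdot 256\right)\right) - 1775 = \left(\frac{2769}{466} + \left(- \frac{3}{2} + 8 + 512\right)\right) - 1775 = \left(\frac{2769}{466} + \frac{1037}{2}\right) - 1775 = \frac{122195}{233} - 1775 = - \frac{291380}{233}$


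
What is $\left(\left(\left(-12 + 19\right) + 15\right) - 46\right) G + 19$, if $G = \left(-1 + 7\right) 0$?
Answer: $19$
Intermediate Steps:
$G = 0$ ($G = 6 \cdot 0 = 0$)
$\left(\left(\left(-12 + 19\right) + 15\right) - 46\right) G + 19 = \left(\left(\left(-12 + 19\right) + 15\right) - 46\right) 0 + 19 = \left(\left(7 + 15\right) - 46\right) 0 + 19 = \left(22 - 46\right) 0 + 19 = \left(-24\right) 0 + 19 = 0 + 19 = 19$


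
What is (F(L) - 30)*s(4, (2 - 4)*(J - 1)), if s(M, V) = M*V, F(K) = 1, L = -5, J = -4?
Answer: -1160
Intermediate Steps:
(F(L) - 30)*s(4, (2 - 4)*(J - 1)) = (1 - 30)*(4*((2 - 4)*(-4 - 1))) = -116*(-2*(-5)) = -116*10 = -29*40 = -1160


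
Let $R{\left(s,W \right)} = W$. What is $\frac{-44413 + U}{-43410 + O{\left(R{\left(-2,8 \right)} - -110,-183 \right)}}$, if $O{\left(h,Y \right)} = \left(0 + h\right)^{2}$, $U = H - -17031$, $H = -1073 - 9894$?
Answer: $\frac{38349}{29486} \approx 1.3006$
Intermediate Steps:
$H = -10967$ ($H = -1073 - 9894 = -10967$)
$U = 6064$ ($U = -10967 - -17031 = -10967 + 17031 = 6064$)
$O{\left(h,Y \right)} = h^{2}$
$\frac{-44413 + U}{-43410 + O{\left(R{\left(-2,8 \right)} - -110,-183 \right)}} = \frac{-44413 + 6064}{-43410 + \left(8 - -110\right)^{2}} = - \frac{38349}{-43410 + \left(8 + 110\right)^{2}} = - \frac{38349}{-43410 + 118^{2}} = - \frac{38349}{-43410 + 13924} = - \frac{38349}{-29486} = \left(-38349\right) \left(- \frac{1}{29486}\right) = \frac{38349}{29486}$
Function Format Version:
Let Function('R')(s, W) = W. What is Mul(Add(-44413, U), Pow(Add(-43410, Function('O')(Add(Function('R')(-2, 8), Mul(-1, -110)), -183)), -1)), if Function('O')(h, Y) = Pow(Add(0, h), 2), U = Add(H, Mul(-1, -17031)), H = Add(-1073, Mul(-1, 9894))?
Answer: Rational(38349, 29486) ≈ 1.3006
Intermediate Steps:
H = -10967 (H = Add(-1073, -9894) = -10967)
U = 6064 (U = Add(-10967, Mul(-1, -17031)) = Add(-10967, 17031) = 6064)
Function('O')(h, Y) = Pow(h, 2)
Mul(Add(-44413, U), Pow(Add(-43410, Function('O')(Add(Function('R')(-2, 8), Mul(-1, -110)), -183)), -1)) = Mul(Add(-44413, 6064), Pow(Add(-43410, Pow(Add(8, Mul(-1, -110)), 2)), -1)) = Mul(-38349, Pow(Add(-43410, Pow(Add(8, 110), 2)), -1)) = Mul(-38349, Pow(Add(-43410, Pow(118, 2)), -1)) = Mul(-38349, Pow(Add(-43410, 13924), -1)) = Mul(-38349, Pow(-29486, -1)) = Mul(-38349, Rational(-1, 29486)) = Rational(38349, 29486)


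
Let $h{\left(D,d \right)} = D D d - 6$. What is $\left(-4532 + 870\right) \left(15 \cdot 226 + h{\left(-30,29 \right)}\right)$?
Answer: $-107970408$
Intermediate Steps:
$h{\left(D,d \right)} = -6 + d D^{2}$ ($h{\left(D,d \right)} = D^{2} d - 6 = d D^{2} - 6 = -6 + d D^{2}$)
$\left(-4532 + 870\right) \left(15 \cdot 226 + h{\left(-30,29 \right)}\right) = \left(-4532 + 870\right) \left(15 \cdot 226 - \left(6 - 29 \left(-30\right)^{2}\right)\right) = - 3662 \left(3390 + \left(-6 + 29 \cdot 900\right)\right) = - 3662 \left(3390 + \left(-6 + 26100\right)\right) = - 3662 \left(3390 + 26094\right) = \left(-3662\right) 29484 = -107970408$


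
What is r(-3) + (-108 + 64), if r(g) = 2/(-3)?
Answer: -134/3 ≈ -44.667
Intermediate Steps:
r(g) = -⅔ (r(g) = 2*(-⅓) = -⅔)
r(-3) + (-108 + 64) = -⅔ + (-108 + 64) = -⅔ - 44 = -134/3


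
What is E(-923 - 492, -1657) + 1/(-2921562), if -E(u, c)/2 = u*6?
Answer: 49608122759/2921562 ≈ 16980.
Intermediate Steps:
E(u, c) = -12*u (E(u, c) = -2*u*6 = -12*u)
E(-923 - 492, -1657) + 1/(-2921562) = -12*(-923 - 492) + 1/(-2921562) = -12*(-1415) - 1/2921562 = 16980 - 1/2921562 = 49608122759/2921562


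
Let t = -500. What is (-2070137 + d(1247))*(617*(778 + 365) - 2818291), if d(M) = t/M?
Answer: 5454782696987340/1247 ≈ 4.3743e+12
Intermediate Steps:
d(M) = -500/M
(-2070137 + d(1247))*(617*(778 + 365) - 2818291) = (-2070137 - 500/1247)*(617*(778 + 365) - 2818291) = (-2070137 - 500*1/1247)*(617*1143 - 2818291) = (-2070137 - 500/1247)*(705231 - 2818291) = -2581461339/1247*(-2113060) = 5454782696987340/1247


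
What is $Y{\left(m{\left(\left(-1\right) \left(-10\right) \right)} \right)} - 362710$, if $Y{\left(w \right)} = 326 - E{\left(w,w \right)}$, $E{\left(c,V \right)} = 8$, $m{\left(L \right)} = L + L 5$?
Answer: $-362392$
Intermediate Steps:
$m{\left(L \right)} = 6 L$ ($m{\left(L \right)} = L + 5 L = 6 L$)
$Y{\left(w \right)} = 318$ ($Y{\left(w \right)} = 326 - 8 = 318$)
$Y{\left(m{\left(\left(-1\right) \left(-10\right) \right)} \right)} - 362710 = 318 - 362710 = -362392$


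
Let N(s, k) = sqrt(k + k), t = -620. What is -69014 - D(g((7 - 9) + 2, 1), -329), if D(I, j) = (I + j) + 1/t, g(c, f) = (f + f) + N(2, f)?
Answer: -42585939/620 - sqrt(2) ≈ -68688.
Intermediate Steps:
N(s, k) = sqrt(2)*sqrt(k) (N(s, k) = sqrt(2*k) = sqrt(2)*sqrt(k))
g(c, f) = 2*f + sqrt(2)*sqrt(f) (g(c, f) = (f + f) + sqrt(2)*sqrt(f) = 2*f + sqrt(2)*sqrt(f))
D(I, j) = -1/620 + I + j (D(I, j) = (I + j) + 1/(-620) = (I + j) - 1/620 = -1/620 + I + j)
-69014 - D(g((7 - 9) + 2, 1), -329) = -69014 - (-1/620 + (2*1 + sqrt(2)*sqrt(1)) - 329) = -69014 - (-1/620 + (2 + sqrt(2)*1) - 329) = -69014 - (-1/620 + (2 + sqrt(2)) - 329) = -69014 - (-202741/620 + sqrt(2)) = -69014 + (202741/620 - sqrt(2)) = -42585939/620 - sqrt(2)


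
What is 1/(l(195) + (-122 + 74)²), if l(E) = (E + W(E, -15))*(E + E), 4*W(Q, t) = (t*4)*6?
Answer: 1/43254 ≈ 2.3119e-5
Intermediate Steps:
W(Q, t) = 6*t (W(Q, t) = ((t*4)*6)/4 = ((4*t)*6)/4 = (24*t)/4 = 6*t)
l(E) = 2*E*(-90 + E) (l(E) = (E + 6*(-15))*(E + E) = (E - 90)*(2*E) = (-90 + E)*(2*E) = 2*E*(-90 + E))
1/(l(195) + (-122 + 74)²) = 1/(2*195*(-90 + 195) + (-122 + 74)²) = 1/(2*195*105 + (-48)²) = 1/(40950 + 2304) = 1/43254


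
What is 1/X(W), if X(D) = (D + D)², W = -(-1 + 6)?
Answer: 1/100 ≈ 0.010000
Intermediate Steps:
W = -5 (W = -1*5 = -5)
X(D) = 4*D² (X(D) = (2*D)² = 4*D²)
1/X(W) = 1/(4*(-5)²) = 1/(4*25) = 1/100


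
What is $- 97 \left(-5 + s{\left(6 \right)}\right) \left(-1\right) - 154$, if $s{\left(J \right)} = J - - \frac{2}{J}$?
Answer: $- \frac{74}{3} \approx -24.667$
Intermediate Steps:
$s{\left(J \right)} = J + \frac{2}{J}$
$- 97 \left(-5 + s{\left(6 \right)}\right) \left(-1\right) - 154 = - 97 \left(-5 + \left(6 + \frac{2}{6}\right)\right) \left(-1\right) - 154 = - 97 \left(-5 + \left(6 + 2 \cdot \frac{1}{6}\right)\right) \left(-1\right) - 154 = - 97 \left(-5 + \left(6 + \frac{1}{3}\right)\right) \left(-1\right) - 154 = - 97 \left(-5 + \frac{19}{3}\right) \left(-1\right) - 154 = - 97 \cdot \frac{4}{3} \left(-1\right) - 154 = \left(-97\right) \left(- \frac{4}{3}\right) - 154 = \frac{388}{3} - 154 = - \frac{74}{3}$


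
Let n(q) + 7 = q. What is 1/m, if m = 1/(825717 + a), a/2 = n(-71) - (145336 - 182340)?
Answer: 899569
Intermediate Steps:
n(q) = -7 + q
a = 73852 (a = 2*((-7 - 71) - (145336 - 182340)) = 2*(-78 - 1*(-37004)) = 2*(-78 + 37004) = 2*36926 = 73852)
m = 1/899569 (m = 1/(825717 + 73852) = 1/899569 ≈ 1.1116e-6)
1/m = 1/(1/899569) = 899569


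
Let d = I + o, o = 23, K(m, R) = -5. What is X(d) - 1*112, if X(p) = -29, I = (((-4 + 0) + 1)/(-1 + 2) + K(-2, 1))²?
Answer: -141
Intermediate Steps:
I = 64 (I = (((-4 + 0) + 1)/(-1 + 2) - 5)² = ((-4 + 1)/1 - 5)² = (-3*1 - 5)² = (-3 - 5)² = (-8)² = 64)
d = 87 (d = 64 + 23 = 87)
X(d) - 1*112 = -29 - 1*112 = -29 - 112 = -141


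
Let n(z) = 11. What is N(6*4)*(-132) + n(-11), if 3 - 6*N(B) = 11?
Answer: 187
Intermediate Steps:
N(B) = -4/3 (N(B) = ½ - ⅙*11 = ½ - 11/6 = -4/3)
N(6*4)*(-132) + n(-11) = -4/3*(-132) + 11 = 176 + 11 = 187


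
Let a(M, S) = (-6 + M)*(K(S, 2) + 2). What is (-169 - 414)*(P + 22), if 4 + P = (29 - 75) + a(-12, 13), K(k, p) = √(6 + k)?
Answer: 37312 + 10494*√19 ≈ 83054.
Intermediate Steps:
a(M, S) = (-6 + M)*(2 + √(6 + S)) (a(M, S) = (-6 + M)*(√(6 + S) + 2) = (-6 + M)*(2 + √(6 + S)))
P = -86 - 18*√19 (P = -4 + ((29 - 75) + (-12 - 6*√(6 + 13) + 2*(-12) - 12*√(6 + 13))) = -4 + (-46 + (-12 - 6*√19 - 24 - 12*√19)) = -4 + (-46 + (-36 - 18*√19)) = -4 + (-82 - 18*√19) = -86 - 18*√19 ≈ -164.46)
(-169 - 414)*(P + 22) = (-169 - 414)*((-86 - 18*√19) + 22) = -583*(-64 - 18*√19) = 37312 + 10494*√19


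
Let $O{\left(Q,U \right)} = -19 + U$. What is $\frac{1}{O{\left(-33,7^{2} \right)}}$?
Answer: $\frac{1}{30} \approx 0.033333$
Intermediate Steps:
$\frac{1}{O{\left(-33,7^{2} \right)}} = \frac{1}{-19 + 7^{2}} = \frac{1}{-19 + 49} = \frac{1}{30}$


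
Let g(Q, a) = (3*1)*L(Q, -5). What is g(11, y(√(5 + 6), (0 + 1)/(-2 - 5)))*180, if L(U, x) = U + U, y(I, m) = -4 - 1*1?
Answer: 11880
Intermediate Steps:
y(I, m) = -5 (y(I, m) = -4 - 1 = -5)
L(U, x) = 2*U
g(Q, a) = 6*Q (g(Q, a) = (3*1)*(2*Q) = 3*(2*Q) = 6*Q)
g(11, y(√(5 + 6), (0 + 1)/(-2 - 5)))*180 = (6*11)*180 = 66*180 = 11880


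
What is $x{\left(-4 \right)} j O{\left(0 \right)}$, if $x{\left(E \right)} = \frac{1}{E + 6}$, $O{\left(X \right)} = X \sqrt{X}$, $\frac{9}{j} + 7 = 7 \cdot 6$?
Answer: $0$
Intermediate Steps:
$j = \frac{9}{35}$ ($j = \frac{9}{-7 + 7 \cdot 6} = \frac{9}{-7 + 42} = \frac{9}{35} \approx 0.25714$)
$O{\left(X \right)} = X^{\frac{3}{2}}$
$x{\left(E \right)} = \frac{1}{6 + E}$
$x{\left(-4 \right)} j O{\left(0 \right)} = \frac{1}{6 - 4} \cdot \frac{9}{35} \cdot 0^{\frac{3}{2}} = \frac{1}{2} \cdot \frac{9}{35} \cdot 0 = \frac{9}{70} \cdot 0 = 0$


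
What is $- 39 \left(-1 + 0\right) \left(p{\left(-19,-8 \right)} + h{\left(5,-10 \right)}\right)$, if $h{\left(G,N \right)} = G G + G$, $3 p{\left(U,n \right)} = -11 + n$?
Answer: $923$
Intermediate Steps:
$p{\left(U,n \right)} = - \frac{11}{3} + \frac{n}{3}$ ($p{\left(U,n \right)} = \frac{-11 + n}{3} = - \frac{11}{3} + \frac{n}{3}$)
$h{\left(G,N \right)} = G + G^{2}$ ($h{\left(G,N \right)} = G^{2} + G = G + G^{2}$)
$- 39 \left(-1 + 0\right) \left(p{\left(-19,-8 \right)} + h{\left(5,-10 \right)}\right) = - 39 \left(-1 + 0\right) \left(\left(- \frac{11}{3} + \frac{1}{3} \left(-8\right)\right) + 5 \left(1 + 5\right)\right) = \left(-39\right) \left(-1\right) \left(\left(- \frac{11}{3} - \frac{8}{3}\right) + 5 \cdot 6\right) = 39 \left(- \frac{19}{3} + 30\right) = 39 \cdot \frac{71}{3} = 923$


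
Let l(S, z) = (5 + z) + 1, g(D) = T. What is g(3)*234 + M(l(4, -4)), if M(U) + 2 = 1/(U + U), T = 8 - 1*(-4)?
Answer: 11225/4 ≈ 2806.3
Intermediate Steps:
T = 12 (T = 8 + 4 = 12)
g(D) = 12
l(S, z) = 6 + z
M(U) = -2 + 1/(2*U) (M(U) = -2 + 1/(U + U) = -2 + 1/(2*U))
g(3)*234 + M(l(4, -4)) = 12*234 + (-2 + 1/(2*(6 - 4))) = 2808 + (-2 + (½)/2) = 2808 + (-2 + (½)*(½)) = 2808 + (-2 + ¼) = 2808 - 7/4 = 11225/4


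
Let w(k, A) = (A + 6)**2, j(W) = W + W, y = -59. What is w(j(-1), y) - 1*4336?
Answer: -1527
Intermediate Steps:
j(W) = 2*W
w(k, A) = (6 + A)**2
w(j(-1), y) - 1*4336 = (6 - 59)**2 - 1*4336 = (-53)**2 - 4336 = 2809 - 4336 = -1527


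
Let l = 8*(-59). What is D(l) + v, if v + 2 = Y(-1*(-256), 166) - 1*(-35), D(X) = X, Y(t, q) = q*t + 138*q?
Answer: 64965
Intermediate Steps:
Y(t, q) = 138*q + q*t
l = -472
v = 65437 (v = -2 + (166*(138 - 1*(-256)) - 1*(-35)) = -2 + (166*(138 + 256) + 35) = -2 + (166*394 + 35) = -2 + (65404 + 35) = -2 + 65439 = 65437)
D(l) + v = -472 + 65437 = 64965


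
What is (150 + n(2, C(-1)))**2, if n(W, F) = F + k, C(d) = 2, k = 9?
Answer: 25921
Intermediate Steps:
n(W, F) = 9 + F (n(W, F) = F + 9 = 9 + F)
(150 + n(2, C(-1)))**2 = (150 + (9 + 2))**2 = (150 + 11)**2 = 161**2 = 25921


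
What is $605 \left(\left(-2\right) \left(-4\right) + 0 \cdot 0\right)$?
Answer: $4840$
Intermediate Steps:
$605 \left(\left(-2\right) \left(-4\right) + 0 \cdot 0\right) = 605 \left(8 + 0\right) = 605 \cdot 8 = 4840$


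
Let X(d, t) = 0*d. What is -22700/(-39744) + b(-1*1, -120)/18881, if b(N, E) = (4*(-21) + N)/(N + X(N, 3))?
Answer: 107994235/187601616 ≈ 0.57566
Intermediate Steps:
X(d, t) = 0
b(N, E) = (-84 + N)/N (b(N, E) = (4*(-21) + N)/(N + 0) = (-84 + N)/N)
-22700/(-39744) + b(-1*1, -120)/18881 = -22700/(-39744) + ((-84 - 1*1)/((-1*1)))/18881 = -22700*(-1/39744) + ((-84 - 1)/(-1))*(1/18881) = 5675/9936 - 1*(-85)*(1/18881) = 5675/9936 + 85*(1/18881) = 5675/9936 + 85/18881 = 107994235/187601616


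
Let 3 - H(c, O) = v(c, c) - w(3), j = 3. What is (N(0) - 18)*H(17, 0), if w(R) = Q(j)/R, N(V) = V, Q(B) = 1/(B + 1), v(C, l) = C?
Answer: 501/2 ≈ 250.50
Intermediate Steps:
Q(B) = 1/(1 + B)
w(R) = 1/(4*R) (w(R) = 1/((1 + 3)*R) = 1/(4*R))
H(c, O) = 37/12 - c (H(c, O) = 3 - (c - 1/(4*3)) = 3 - (c - 1*1/12) = 3 - (c - 1/12) = 3 - (-1/12 + c) = 3 + (1/12 - c) = 37/12 - c)
(N(0) - 18)*H(17, 0) = (0 - 18)*(37/12 - 1*17) = -18*(37/12 - 17) = -18*(-167/12) = 501/2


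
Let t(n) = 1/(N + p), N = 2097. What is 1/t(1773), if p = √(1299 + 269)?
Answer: 2097 + 28*√2 ≈ 2136.6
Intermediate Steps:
p = 28*√2 (p = √1568 = 28*√2 ≈ 39.598)
t(n) = 1/(2097 + 28*√2)
1/t(1773) = 1/(2097/4395841 - 28*√2/4395841)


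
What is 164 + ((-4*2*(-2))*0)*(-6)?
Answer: 164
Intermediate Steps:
164 + ((-4*2*(-2))*0)*(-6) = 164 + (-8*(-2)*0)*(-6) = 164 + (16*0)*(-6) = 164 + 0*(-6) = 164 + 0 = 164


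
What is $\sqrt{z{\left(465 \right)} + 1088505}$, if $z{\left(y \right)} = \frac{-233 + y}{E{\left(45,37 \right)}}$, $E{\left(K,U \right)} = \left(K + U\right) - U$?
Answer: $\frac{\sqrt{244914785}}{15} \approx 1043.3$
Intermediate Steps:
$E{\left(K,U \right)} = K$
$z{\left(y \right)} = - \frac{233}{45} + \frac{y}{45}$ ($z{\left(y \right)} = \frac{-233 + y}{45} = \left(-233 + y\right) \frac{1}{45} = - \frac{233}{45} + \frac{y}{45}$)
$\sqrt{z{\left(465 \right)} + 1088505} = \sqrt{\left(- \frac{233}{45} + \frac{1}{45} \cdot 465\right) + 1088505} = \sqrt{\left(- \frac{233}{45} + \frac{31}{3}\right) + 1088505} = \sqrt{\frac{232}{45} + 1088505} = \sqrt{\frac{48982957}{45}} = \frac{\sqrt{244914785}}{15}$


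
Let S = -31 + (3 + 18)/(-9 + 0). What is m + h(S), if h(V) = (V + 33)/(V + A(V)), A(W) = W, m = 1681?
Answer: 336201/200 ≈ 1681.0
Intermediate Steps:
S = -100/3 (S = -31 + 21/(-9) = -31 + 21*(-⅑) = -31 - 7/3 = -100/3 ≈ -33.333)
h(V) = (33 + V)/(2*V) (h(V) = (V + 33)/(V + V) = (33 + V)/((2*V)) = (33 + V)*(1/(2*V)) = (33 + V)/(2*V))
m + h(S) = 1681 + (33 - 100/3)/(2*(-100/3)) = 1681 + (½)*(-3/100)*(-⅓) = 1681 + 1/200 = 336201/200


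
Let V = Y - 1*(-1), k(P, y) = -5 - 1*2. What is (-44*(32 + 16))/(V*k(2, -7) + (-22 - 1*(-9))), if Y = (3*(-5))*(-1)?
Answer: 2112/125 ≈ 16.896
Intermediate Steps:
k(P, y) = -7 (k(P, y) = -5 - 2 = -7)
Y = 15 (Y = -15*(-1) = 15)
V = 16 (V = 15 - 1*(-1) = 15 + 1 = 16)
(-44*(32 + 16))/(V*k(2, -7) + (-22 - 1*(-9))) = (-44*(32 + 16))/(16*(-7) + (-22 - 1*(-9))) = (-44*48)/(-112 + (-22 + 9)) = -2112/(-112 - 13) = -2112/(-125) = -2112*(-1/125) = 2112/125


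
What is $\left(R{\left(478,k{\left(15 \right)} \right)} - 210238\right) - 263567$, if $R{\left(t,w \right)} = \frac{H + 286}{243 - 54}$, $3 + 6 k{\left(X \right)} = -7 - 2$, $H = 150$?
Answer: $- \frac{89548709}{189} \approx -4.738 \cdot 10^{5}$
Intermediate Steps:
$k{\left(X \right)} = -2$ ($k{\left(X \right)} = - \frac{1}{2} + \frac{-7 - 2}{6} = - \frac{1}{2} + \frac{1}{6} \left(-9\right) = - \frac{1}{2} - \frac{3}{2} = -2$)
$R{\left(t,w \right)} = \frac{436}{189}$ ($R{\left(t,w \right)} = \frac{150 + 286}{243 - 54} = \frac{436}{189}$)
$\left(R{\left(478,k{\left(15 \right)} \right)} - 210238\right) - 263567 = \left(\frac{436}{189} - 210238\right) - 263567 = - \frac{39734546}{189} - 263567 = - \frac{89548709}{189}$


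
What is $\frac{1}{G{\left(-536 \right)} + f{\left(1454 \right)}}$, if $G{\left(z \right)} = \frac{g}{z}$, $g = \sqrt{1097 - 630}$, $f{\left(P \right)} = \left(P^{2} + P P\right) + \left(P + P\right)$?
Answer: $\frac{1215589597440}{5143329769312281133} + \frac{536 \sqrt{467}}{5143329769312281133} \approx 2.3634 \cdot 10^{-7}$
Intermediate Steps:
$f{\left(P \right)} = 2 P + 2 P^{2}$ ($f{\left(P \right)} = \left(P^{2} + P^{2}\right) + 2 P = 2 P^{2} + 2 P = 2 P + 2 P^{2}$)
$g = \sqrt{467} \approx 21.61$
$G{\left(z \right)} = \frac{\sqrt{467}}{z}$
$\frac{1}{G{\left(-536 \right)} + f{\left(1454 \right)}} = \frac{1}{\frac{\sqrt{467}}{-536} + 2 \cdot 1454 \left(1 + 1454\right)} = \frac{1}{\sqrt{467} \left(- \frac{1}{536}\right) + 2 \cdot 1454 \cdot 1455} = \frac{1}{- \frac{\sqrt{467}}{536} + 4231140} = \frac{1}{4231140 - \frac{\sqrt{467}}{536}}$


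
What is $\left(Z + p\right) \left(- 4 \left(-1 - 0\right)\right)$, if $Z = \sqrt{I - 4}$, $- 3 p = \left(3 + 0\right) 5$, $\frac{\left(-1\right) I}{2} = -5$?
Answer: $-20 + 4 \sqrt{6} \approx -10.202$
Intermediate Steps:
$I = 10$ ($I = \left(-2\right) \left(-5\right) = 10$)
$p = -5$ ($p = - \frac{\left(3 + 0\right) 5}{3} = - \frac{3 \cdot 5}{3} = \left(- \frac{1}{3}\right) 15 = -5$)
$Z = \sqrt{6}$ ($Z = \sqrt{10 - 4} = \sqrt{6} \approx 2.4495$)
$\left(Z + p\right) \left(- 4 \left(-1 - 0\right)\right) = \left(\sqrt{6} - 5\right) \left(- 4 \left(-1 - 0\right)\right) = \left(-5 + \sqrt{6}\right) \left(- 4 \left(-1 + 0\right)\right) = \left(-5 + \sqrt{6}\right) \left(\left(-4\right) \left(-1\right)\right) = \left(-5 + \sqrt{6}\right) 4 = -20 + 4 \sqrt{6}$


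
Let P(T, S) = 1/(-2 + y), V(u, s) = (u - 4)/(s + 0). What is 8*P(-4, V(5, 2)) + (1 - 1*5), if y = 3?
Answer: 4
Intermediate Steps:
V(u, s) = (-4 + u)/s
P(T, S) = 1 (P(T, S) = 1/(-2 + 3) = 1/1 = 1)
8*P(-4, V(5, 2)) + (1 - 1*5) = 8*1 + (1 - 1*5) = 8 + (1 - 5) = 8 - 4 = 4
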